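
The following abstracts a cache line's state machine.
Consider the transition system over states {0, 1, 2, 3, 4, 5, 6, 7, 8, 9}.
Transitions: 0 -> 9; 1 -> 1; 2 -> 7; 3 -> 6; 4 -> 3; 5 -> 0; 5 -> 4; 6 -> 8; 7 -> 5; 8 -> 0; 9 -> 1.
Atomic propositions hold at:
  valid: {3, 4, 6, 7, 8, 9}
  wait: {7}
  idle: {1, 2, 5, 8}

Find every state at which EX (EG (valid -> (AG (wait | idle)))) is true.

Sat(wait | idle) = {1, 2, 5, 7, 8}
AG (wait | idle): greatest fixpoint, start Z0 = {1, 2, 5, 7, 8}, keep only states in Sat with every successor in Z. Z1 = {1, 2, 7}; Z2 = {1, 2}; Z3 = {1}; fixed.
Sat(AG (wait | idle)) = {1}
Sat(valid -> (AG (wait | idle))) = {0, 1, 2, 5}
EG (valid -> (AG (wait | idle))): greatest fixpoint, start Z0 = {0, 1, 2, 5}, keep only states in Sat with some successor in Z. Z1 = {1, 5}; Z2 = {1}; fixed.
Sat(EG (valid -> (AG (wait | idle)))) = {1}
Sat(EX (EG (valid -> (AG (wait | idle))))) = {s : some successor in {1}} = {1, 9}

{1, 9}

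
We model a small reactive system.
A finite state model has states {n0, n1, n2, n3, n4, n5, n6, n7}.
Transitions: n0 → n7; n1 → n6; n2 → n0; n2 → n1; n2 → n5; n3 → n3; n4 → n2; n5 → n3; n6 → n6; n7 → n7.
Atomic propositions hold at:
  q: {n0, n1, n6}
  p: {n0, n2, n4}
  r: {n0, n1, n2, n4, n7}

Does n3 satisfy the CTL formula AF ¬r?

Yes

Sat(¬r) = {n3, n5, n6}
AF ¬r: least fixpoint, start Z0 = {n3, n5, n6}, add states with every successor in Z. Z1 = {n1, n3, n5, n6}; fixed.
Sat(AF ¬r) = {n1, n3, n5, n6}
n3 ∈ Sat(AF ¬r) = {n1, n3, n5, n6}, so the formula holds at n3.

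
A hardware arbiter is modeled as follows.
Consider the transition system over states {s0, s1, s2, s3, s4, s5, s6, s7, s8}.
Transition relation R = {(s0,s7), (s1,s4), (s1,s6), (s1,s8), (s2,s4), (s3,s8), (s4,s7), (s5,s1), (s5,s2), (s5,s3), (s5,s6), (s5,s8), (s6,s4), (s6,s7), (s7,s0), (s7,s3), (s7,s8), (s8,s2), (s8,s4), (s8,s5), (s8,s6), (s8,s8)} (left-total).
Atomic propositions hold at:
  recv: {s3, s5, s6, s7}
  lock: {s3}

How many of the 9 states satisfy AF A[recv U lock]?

A[recv U lock]: least fixpoint, start Z0 = Sat(lock) = {s3}, add states in Sat(recv) with every successor in Z. Already a fixed point.
Sat(A[recv U lock]) = {s3}
AF A[recv U lock]: least fixpoint, start Z0 = {s3}, add states with every successor in Z. Already a fixed point.
Sat(AF A[recv U lock]) = {s3}
|Sat(AF A[recv U lock])| = |{s3}| = 1.

1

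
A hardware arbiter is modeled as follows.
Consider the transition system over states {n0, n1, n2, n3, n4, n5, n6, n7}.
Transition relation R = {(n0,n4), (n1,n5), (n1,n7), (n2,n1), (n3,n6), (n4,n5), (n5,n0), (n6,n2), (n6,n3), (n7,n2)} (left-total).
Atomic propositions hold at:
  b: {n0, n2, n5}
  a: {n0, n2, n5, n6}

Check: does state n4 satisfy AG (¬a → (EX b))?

Sat(¬a) = {n1, n3, n4, n7}
Sat(EX b) = {s : some successor in {n0, n2, n5}} = {n1, n4, n5, n6, n7}
Sat(¬a → (EX b)) = {n0, n1, n2, n4, n5, n6, n7}
AG (¬a → (EX b)): greatest fixpoint, start Z0 = {n0, n1, n2, n4, n5, n6, n7}, keep only states in Sat with every successor in Z. Z1 = {n0, n1, n2, n4, n5, n7}; fixed.
Sat(AG (¬a → (EX b))) = {n0, n1, n2, n4, n5, n7}
n4 ∈ Sat(AG (¬a → (EX b))) = {n0, n1, n2, n4, n5, n7}, so the formula holds at n4.

Yes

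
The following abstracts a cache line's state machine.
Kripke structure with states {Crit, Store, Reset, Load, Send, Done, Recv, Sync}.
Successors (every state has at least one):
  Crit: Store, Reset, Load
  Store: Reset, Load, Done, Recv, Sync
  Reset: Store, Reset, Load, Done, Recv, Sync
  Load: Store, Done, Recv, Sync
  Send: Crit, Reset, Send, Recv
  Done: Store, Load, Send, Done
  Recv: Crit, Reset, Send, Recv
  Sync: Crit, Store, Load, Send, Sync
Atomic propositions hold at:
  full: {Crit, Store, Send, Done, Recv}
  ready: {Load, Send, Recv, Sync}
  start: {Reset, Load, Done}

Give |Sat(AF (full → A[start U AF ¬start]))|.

7

Sat(¬start) = {Crit, Store, Send, Recv, Sync}
AF ¬start: least fixpoint, start Z0 = {Crit, Store, Send, Recv, Sync}, add states with every successor in Z. Already a fixed point.
Sat(AF ¬start) = {Crit, Store, Send, Recv, Sync}
A[start U AF ¬start]: least fixpoint, start Z0 = Sat(AF ¬start) = {Crit, Store, Send, Recv, Sync}, add states in Sat(start) with every successor in Z. Already a fixed point.
Sat(A[start U AF ¬start]) = {Crit, Store, Send, Recv, Sync}
Sat(full → A[start U AF ¬start]) = {Crit, Store, Reset, Load, Send, Recv, Sync}
AF (full → A[start U AF ¬start]): least fixpoint, start Z0 = {Crit, Store, Reset, Load, Send, Recv, Sync}, add states with every successor in Z. Already a fixed point.
Sat(AF (full → A[start U AF ¬start])) = {Crit, Store, Reset, Load, Send, Recv, Sync}
|Sat(AF (full → A[start U AF ¬start]))| = |{Crit, Store, Reset, Load, Send, Recv, Sync}| = 7.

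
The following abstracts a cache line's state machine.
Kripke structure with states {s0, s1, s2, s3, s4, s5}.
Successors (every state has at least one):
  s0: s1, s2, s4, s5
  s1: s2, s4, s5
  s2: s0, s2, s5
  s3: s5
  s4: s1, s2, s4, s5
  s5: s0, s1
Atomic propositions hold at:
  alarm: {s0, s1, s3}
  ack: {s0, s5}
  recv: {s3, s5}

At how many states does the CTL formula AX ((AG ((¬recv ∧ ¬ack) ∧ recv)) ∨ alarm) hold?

1

Sat(¬recv) = {s0, s1, s2, s4}
Sat(¬ack) = {s1, s2, s3, s4}
Sat(¬recv ∧ ¬ack) = {s1, s2, s4}
Sat((¬recv ∧ ¬ack) ∧ recv) = ∅
AG ((¬recv ∧ ¬ack) ∧ recv): greatest fixpoint, start Z0 = ∅, keep only states in Sat with every successor in Z. Already a fixed point.
Sat(AG ((¬recv ∧ ¬ack) ∧ recv)) = ∅
Sat((AG ((¬recv ∧ ¬ack) ∧ recv)) ∨ alarm) = {s0, s1, s3}
Sat(AX ((AG ((¬recv ∧ ¬ack) ∧ recv)) ∨ alarm)) = {s : every successor in {s0, s1, s3}} = {s5}
|Sat(AX ((AG ((¬recv ∧ ¬ack) ∧ recv)) ∨ alarm))| = |{s5}| = 1.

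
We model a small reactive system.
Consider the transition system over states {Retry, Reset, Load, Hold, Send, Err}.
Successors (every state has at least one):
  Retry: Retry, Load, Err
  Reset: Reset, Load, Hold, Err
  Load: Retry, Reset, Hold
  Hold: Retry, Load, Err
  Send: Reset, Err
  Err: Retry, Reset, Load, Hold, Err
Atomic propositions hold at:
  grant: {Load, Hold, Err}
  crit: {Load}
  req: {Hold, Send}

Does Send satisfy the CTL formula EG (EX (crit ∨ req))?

Sat(crit ∨ req) = {Load, Hold, Send}
Sat(EX (crit ∨ req)) = {s : some successor in {Load, Hold, Send}} = {Retry, Reset, Load, Hold, Err}
EG (EX (crit ∨ req)): greatest fixpoint, start Z0 = {Retry, Reset, Load, Hold, Err}, keep only states in Sat with some successor in Z. Already a fixed point.
Sat(EG (EX (crit ∨ req))) = {Retry, Reset, Load, Hold, Err}
Send ∉ Sat(EG (EX (crit ∨ req))) = {Retry, Reset, Load, Hold, Err}, so the formula does not hold at Send.

No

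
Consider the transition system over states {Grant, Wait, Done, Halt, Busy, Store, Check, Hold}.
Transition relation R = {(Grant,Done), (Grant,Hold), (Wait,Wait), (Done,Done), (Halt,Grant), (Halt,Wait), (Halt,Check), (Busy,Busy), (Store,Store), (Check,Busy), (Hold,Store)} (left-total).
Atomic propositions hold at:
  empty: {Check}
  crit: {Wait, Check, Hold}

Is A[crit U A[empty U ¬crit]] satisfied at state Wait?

No

Sat(¬crit) = {Grant, Done, Halt, Busy, Store}
A[empty U ¬crit]: least fixpoint, start Z0 = Sat(¬crit) = {Grant, Done, Halt, Busy, Store}, add states in Sat(empty) with every successor in Z. Z1 = {Grant, Done, Halt, Busy, Store, Check}; fixed.
Sat(A[empty U ¬crit]) = {Grant, Done, Halt, Busy, Store, Check}
A[crit U A[empty U ¬crit]]: least fixpoint, start Z0 = Sat(A[empty U ¬crit]) = {Grant, Done, Halt, Busy, Store, Check}, add states in Sat(crit) with every successor in Z. Z1 = {Grant, Done, Halt, Busy, Store, Check, Hold}; fixed.
Sat(A[crit U A[empty U ¬crit]]) = {Grant, Done, Halt, Busy, Store, Check, Hold}
Wait ∉ Sat(A[crit U A[empty U ¬crit]]) = {Grant, Done, Halt, Busy, Store, Check, Hold}, so the formula does not hold at Wait.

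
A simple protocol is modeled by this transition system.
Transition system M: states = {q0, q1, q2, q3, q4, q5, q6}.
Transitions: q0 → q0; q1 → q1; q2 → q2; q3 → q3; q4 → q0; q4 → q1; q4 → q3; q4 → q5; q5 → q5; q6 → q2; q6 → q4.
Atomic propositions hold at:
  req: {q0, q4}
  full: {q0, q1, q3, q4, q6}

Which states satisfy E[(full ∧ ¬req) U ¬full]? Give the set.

{q2, q5, q6}

Sat(¬req) = {q1, q2, q3, q5, q6}
Sat(full ∧ ¬req) = {q1, q3, q6}
Sat(¬full) = {q2, q5}
E[(full ∧ ¬req) U ¬full]: least fixpoint, start Z0 = Sat(¬full) = {q2, q5}, add states in Sat(full ∧ ¬req) with some successor in Z. Z1 = {q2, q5, q6}; fixed.
Sat(E[(full ∧ ¬req) U ¬full]) = {q2, q5, q6}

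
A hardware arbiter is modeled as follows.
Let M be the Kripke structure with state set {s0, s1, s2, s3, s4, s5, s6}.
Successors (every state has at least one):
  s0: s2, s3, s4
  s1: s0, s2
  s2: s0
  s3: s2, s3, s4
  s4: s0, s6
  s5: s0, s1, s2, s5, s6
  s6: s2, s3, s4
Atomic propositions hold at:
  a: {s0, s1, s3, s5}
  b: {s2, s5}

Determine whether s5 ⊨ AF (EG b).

Yes

EG b: greatest fixpoint, start Z0 = {s2, s5}, keep only states in Sat with some successor in Z. Z1 = {s5}; fixed.
Sat(EG b) = {s5}
AF (EG b): least fixpoint, start Z0 = {s5}, add states with every successor in Z. Already a fixed point.
Sat(AF (EG b)) = {s5}
s5 ∈ Sat(AF (EG b)) = {s5}, so the formula holds at s5.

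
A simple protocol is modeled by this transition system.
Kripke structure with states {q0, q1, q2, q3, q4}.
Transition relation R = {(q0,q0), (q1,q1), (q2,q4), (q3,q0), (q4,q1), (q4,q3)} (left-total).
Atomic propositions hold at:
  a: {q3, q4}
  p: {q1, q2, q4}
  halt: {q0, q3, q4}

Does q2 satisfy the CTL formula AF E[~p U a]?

Yes

Sat(~p) = {q0, q3}
E[~p U a]: least fixpoint, start Z0 = Sat(a) = {q3, q4}, add states in Sat(~p) with some successor in Z. Already a fixed point.
Sat(E[~p U a]) = {q3, q4}
AF E[~p U a]: least fixpoint, start Z0 = {q3, q4}, add states with every successor in Z. Z1 = {q2, q3, q4}; fixed.
Sat(AF E[~p U a]) = {q2, q3, q4}
q2 ∈ Sat(AF E[~p U a]) = {q2, q3, q4}, so the formula holds at q2.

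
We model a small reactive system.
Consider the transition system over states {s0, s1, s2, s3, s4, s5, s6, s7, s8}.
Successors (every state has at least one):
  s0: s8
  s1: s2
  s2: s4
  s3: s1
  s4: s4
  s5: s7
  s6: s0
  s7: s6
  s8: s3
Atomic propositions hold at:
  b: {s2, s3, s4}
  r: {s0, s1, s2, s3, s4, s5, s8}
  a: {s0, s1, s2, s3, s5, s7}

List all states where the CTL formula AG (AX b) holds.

{s1, s2, s4}

Sat(AX b) = {s : every successor in {s2, s3, s4}} = {s1, s2, s4, s8}
AG (AX b): greatest fixpoint, start Z0 = {s1, s2, s4, s8}, keep only states in Sat with every successor in Z. Z1 = {s1, s2, s4}; fixed.
Sat(AG (AX b)) = {s1, s2, s4}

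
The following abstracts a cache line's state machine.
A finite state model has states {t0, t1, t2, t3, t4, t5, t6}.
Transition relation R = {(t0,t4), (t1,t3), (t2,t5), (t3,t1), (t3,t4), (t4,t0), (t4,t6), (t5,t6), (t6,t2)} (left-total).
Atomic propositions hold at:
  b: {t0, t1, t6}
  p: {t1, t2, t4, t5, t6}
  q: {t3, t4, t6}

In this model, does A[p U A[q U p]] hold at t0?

A[q U p]: least fixpoint, start Z0 = Sat(p) = {t1, t2, t4, t5, t6}, add states in Sat(q) with every successor in Z. Z1 = {t1, t2, t3, t4, t5, t6}; fixed.
Sat(A[q U p]) = {t1, t2, t3, t4, t5, t6}
A[p U A[q U p]]: least fixpoint, start Z0 = Sat(A[q U p]) = {t1, t2, t3, t4, t5, t6}, add states in Sat(p) with every successor in Z. Already a fixed point.
Sat(A[p U A[q U p]]) = {t1, t2, t3, t4, t5, t6}
t0 ∉ Sat(A[p U A[q U p]]) = {t1, t2, t3, t4, t5, t6}, so the formula does not hold at t0.

No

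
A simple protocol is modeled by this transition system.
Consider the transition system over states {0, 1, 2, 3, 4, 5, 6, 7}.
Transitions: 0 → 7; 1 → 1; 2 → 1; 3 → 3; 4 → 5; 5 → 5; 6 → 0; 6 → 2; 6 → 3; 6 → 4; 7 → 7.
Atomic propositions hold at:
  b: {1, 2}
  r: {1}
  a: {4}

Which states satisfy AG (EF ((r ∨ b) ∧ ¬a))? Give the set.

Sat(r ∨ b) = {1, 2}
Sat(¬a) = {0, 1, 2, 3, 5, 6, 7}
Sat((r ∨ b) ∧ ¬a) = {1, 2}
EF ((r ∨ b) ∧ ¬a): least fixpoint, start Z0 = {1, 2}, add states with some successor in Z. Z1 = {1, 2, 6}; fixed.
Sat(EF ((r ∨ b) ∧ ¬a)) = {1, 2, 6}
AG (EF ((r ∨ b) ∧ ¬a)): greatest fixpoint, start Z0 = {1, 2, 6}, keep only states in Sat with every successor in Z. Z1 = {1, 2}; fixed.
Sat(AG (EF ((r ∨ b) ∧ ¬a))) = {1, 2}

{1, 2}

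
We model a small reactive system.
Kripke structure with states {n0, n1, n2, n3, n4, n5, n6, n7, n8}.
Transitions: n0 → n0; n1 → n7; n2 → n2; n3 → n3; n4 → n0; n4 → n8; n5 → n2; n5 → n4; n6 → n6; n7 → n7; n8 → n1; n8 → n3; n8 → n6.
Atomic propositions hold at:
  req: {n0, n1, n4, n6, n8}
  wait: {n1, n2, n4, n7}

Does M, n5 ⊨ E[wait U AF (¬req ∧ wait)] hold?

No

Sat(¬req) = {n2, n3, n5, n7}
Sat(¬req ∧ wait) = {n2, n7}
AF (¬req ∧ wait): least fixpoint, start Z0 = {n2, n7}, add states with every successor in Z. Z1 = {n1, n2, n7}; fixed.
Sat(AF (¬req ∧ wait)) = {n1, n2, n7}
E[wait U AF (¬req ∧ wait)]: least fixpoint, start Z0 = Sat(AF (¬req ∧ wait)) = {n1, n2, n7}, add states in Sat(wait) with some successor in Z. Already a fixed point.
Sat(E[wait U AF (¬req ∧ wait)]) = {n1, n2, n7}
n5 ∉ Sat(E[wait U AF (¬req ∧ wait)]) = {n1, n2, n7}, so the formula does not hold at n5.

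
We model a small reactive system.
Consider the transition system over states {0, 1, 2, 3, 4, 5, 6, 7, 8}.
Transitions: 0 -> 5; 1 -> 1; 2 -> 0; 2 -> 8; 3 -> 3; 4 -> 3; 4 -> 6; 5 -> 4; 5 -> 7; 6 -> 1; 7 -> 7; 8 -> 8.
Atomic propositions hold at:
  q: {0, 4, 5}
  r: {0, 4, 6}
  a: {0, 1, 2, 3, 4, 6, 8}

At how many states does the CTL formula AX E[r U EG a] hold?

5

EG a: greatest fixpoint, start Z0 = {0, 1, 2, 3, 4, 6, 8}, keep only states in Sat with some successor in Z. Z1 = {1, 2, 3, 4, 6, 8}; fixed.
Sat(EG a) = {1, 2, 3, 4, 6, 8}
E[r U EG a]: least fixpoint, start Z0 = Sat(EG a) = {1, 2, 3, 4, 6, 8}, add states in Sat(r) with some successor in Z. Already a fixed point.
Sat(E[r U EG a]) = {1, 2, 3, 4, 6, 8}
Sat(AX E[r U EG a]) = {s : every successor in {1, 2, 3, 4, 6, 8}} = {1, 3, 4, 6, 8}
|Sat(AX E[r U EG a])| = |{1, 3, 4, 6, 8}| = 5.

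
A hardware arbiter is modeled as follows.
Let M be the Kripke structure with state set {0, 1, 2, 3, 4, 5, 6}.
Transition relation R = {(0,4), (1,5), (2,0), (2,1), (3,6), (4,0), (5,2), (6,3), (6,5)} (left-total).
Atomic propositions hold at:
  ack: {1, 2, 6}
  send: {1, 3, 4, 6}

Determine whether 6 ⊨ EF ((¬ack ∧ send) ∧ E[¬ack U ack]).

Sat(¬ack) = {0, 3, 4, 5}
Sat(¬ack ∧ send) = {3, 4}
E[¬ack U ack]: least fixpoint, start Z0 = Sat(ack) = {1, 2, 6}, add states in Sat(¬ack) with some successor in Z. Z1 = {1, 2, 3, 5, 6}; fixed.
Sat(E[¬ack U ack]) = {1, 2, 3, 5, 6}
Sat((¬ack ∧ send) ∧ E[¬ack U ack]) = {3}
EF ((¬ack ∧ send) ∧ E[¬ack U ack]): least fixpoint, start Z0 = {3}, add states with some successor in Z. Z1 = {3, 6}; fixed.
Sat(EF ((¬ack ∧ send) ∧ E[¬ack U ack])) = {3, 6}
6 ∈ Sat(EF ((¬ack ∧ send) ∧ E[¬ack U ack])) = {3, 6}, so the formula holds at 6.

Yes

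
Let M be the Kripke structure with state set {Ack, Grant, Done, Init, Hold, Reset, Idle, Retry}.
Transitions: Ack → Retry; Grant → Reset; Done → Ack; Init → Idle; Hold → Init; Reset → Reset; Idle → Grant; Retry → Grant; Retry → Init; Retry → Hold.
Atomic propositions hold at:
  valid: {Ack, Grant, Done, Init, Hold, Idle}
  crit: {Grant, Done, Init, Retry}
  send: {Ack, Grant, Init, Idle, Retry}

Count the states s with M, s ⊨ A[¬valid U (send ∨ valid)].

Sat(¬valid) = {Reset, Retry}
Sat(send ∨ valid) = {Ack, Grant, Done, Init, Hold, Idle, Retry}
A[¬valid U (send ∨ valid)]: least fixpoint, start Z0 = Sat((send ∨ valid)) = {Ack, Grant, Done, Init, Hold, Idle, Retry}, add states in Sat(¬valid) with every successor in Z. Already a fixed point.
Sat(A[¬valid U (send ∨ valid)]) = {Ack, Grant, Done, Init, Hold, Idle, Retry}
|Sat(A[¬valid U (send ∨ valid)])| = |{Ack, Grant, Done, Init, Hold, Idle, Retry}| = 7.

7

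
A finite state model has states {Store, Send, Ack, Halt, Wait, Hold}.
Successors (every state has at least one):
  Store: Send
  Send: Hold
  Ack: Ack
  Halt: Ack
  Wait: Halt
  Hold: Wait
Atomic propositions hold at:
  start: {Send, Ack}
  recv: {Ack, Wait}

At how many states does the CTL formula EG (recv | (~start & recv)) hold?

1

Sat(~start) = {Store, Halt, Wait, Hold}
Sat(~start & recv) = {Wait}
Sat(recv | (~start & recv)) = {Ack, Wait}
EG (recv | (~start & recv)): greatest fixpoint, start Z0 = {Ack, Wait}, keep only states in Sat with some successor in Z. Z1 = {Ack}; fixed.
Sat(EG (recv | (~start & recv))) = {Ack}
|Sat(EG (recv | (~start & recv)))| = |{Ack}| = 1.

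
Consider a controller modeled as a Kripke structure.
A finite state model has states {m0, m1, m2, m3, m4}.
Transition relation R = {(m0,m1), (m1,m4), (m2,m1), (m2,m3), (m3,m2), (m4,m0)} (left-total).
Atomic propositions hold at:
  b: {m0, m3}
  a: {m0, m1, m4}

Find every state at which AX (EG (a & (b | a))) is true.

Sat(b | a) = {m0, m1, m3, m4}
Sat(a & (b | a)) = {m0, m1, m4}
EG (a & (b | a)): greatest fixpoint, start Z0 = {m0, m1, m4}, keep only states in Sat with some successor in Z. Already a fixed point.
Sat(EG (a & (b | a))) = {m0, m1, m4}
Sat(AX (EG (a & (b | a)))) = {s : every successor in {m0, m1, m4}} = {m0, m1, m4}

{m0, m1, m4}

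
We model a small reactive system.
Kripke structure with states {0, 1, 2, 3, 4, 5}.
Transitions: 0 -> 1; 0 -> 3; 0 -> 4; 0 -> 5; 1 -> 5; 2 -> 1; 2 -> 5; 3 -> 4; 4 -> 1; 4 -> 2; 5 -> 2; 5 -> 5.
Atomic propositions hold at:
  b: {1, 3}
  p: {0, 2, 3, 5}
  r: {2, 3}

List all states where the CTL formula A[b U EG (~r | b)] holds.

Sat(~r) = {0, 1, 4, 5}
Sat(~r | b) = {0, 1, 3, 4, 5}
EG (~r | b): greatest fixpoint, start Z0 = {0, 1, 3, 4, 5}, keep only states in Sat with some successor in Z. Already a fixed point.
Sat(EG (~r | b)) = {0, 1, 3, 4, 5}
A[b U EG (~r | b)]: least fixpoint, start Z0 = Sat(EG (~r | b)) = {0, 1, 3, 4, 5}, add states in Sat(b) with every successor in Z. Already a fixed point.
Sat(A[b U EG (~r | b)]) = {0, 1, 3, 4, 5}

{0, 1, 3, 4, 5}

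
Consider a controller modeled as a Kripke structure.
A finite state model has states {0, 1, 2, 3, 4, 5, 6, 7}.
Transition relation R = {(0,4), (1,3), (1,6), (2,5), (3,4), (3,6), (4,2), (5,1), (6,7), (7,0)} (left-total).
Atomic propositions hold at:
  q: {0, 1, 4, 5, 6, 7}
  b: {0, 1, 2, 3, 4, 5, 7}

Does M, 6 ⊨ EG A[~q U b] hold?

No

Sat(~q) = {2, 3}
A[~q U b]: least fixpoint, start Z0 = Sat(b) = {0, 1, 2, 3, 4, 5, 7}, add states in Sat(~q) with every successor in Z. Already a fixed point.
Sat(A[~q U b]) = {0, 1, 2, 3, 4, 5, 7}
EG A[~q U b]: greatest fixpoint, start Z0 = {0, 1, 2, 3, 4, 5, 7}, keep only states in Sat with some successor in Z. Already a fixed point.
Sat(EG A[~q U b]) = {0, 1, 2, 3, 4, 5, 7}
6 ∉ Sat(EG A[~q U b]) = {0, 1, 2, 3, 4, 5, 7}, so the formula does not hold at 6.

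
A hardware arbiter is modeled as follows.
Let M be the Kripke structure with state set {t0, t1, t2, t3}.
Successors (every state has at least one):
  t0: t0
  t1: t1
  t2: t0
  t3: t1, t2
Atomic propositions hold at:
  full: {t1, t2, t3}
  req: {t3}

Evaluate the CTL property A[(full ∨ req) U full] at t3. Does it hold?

Yes

Sat(full ∨ req) = {t1, t2, t3}
A[(full ∨ req) U full]: least fixpoint, start Z0 = Sat(full) = {t1, t2, t3}, add states in Sat(full ∨ req) with every successor in Z. Already a fixed point.
Sat(A[(full ∨ req) U full]) = {t1, t2, t3}
t3 ∈ Sat(A[(full ∨ req) U full]) = {t1, t2, t3}, so the formula holds at t3.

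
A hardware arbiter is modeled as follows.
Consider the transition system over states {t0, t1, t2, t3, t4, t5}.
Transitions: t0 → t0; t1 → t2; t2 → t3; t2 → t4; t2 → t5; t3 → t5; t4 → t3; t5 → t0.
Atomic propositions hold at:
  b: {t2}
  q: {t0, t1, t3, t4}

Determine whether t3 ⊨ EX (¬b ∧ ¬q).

Yes

Sat(¬b) = {t0, t1, t3, t4, t5}
Sat(¬q) = {t2, t5}
Sat(¬b ∧ ¬q) = {t5}
Sat(EX (¬b ∧ ¬q)) = {s : some successor in {t5}} = {t2, t3}
t3 ∈ Sat(EX (¬b ∧ ¬q)) = {t2, t3}, so the formula holds at t3.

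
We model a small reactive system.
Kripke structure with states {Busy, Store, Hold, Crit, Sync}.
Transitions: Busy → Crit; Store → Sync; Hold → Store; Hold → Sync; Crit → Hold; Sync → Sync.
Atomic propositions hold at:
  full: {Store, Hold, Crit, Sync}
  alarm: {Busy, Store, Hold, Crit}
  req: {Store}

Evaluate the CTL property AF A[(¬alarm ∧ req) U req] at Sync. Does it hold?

No

Sat(¬alarm) = {Sync}
Sat(¬alarm ∧ req) = ∅
A[(¬alarm ∧ req) U req]: least fixpoint, start Z0 = Sat(req) = {Store}, add states in Sat(¬alarm ∧ req) with every successor in Z. Already a fixed point.
Sat(A[(¬alarm ∧ req) U req]) = {Store}
AF A[(¬alarm ∧ req) U req]: least fixpoint, start Z0 = {Store}, add states with every successor in Z. Already a fixed point.
Sat(AF A[(¬alarm ∧ req) U req]) = {Store}
Sync ∉ Sat(AF A[(¬alarm ∧ req) U req]) = {Store}, so the formula does not hold at Sync.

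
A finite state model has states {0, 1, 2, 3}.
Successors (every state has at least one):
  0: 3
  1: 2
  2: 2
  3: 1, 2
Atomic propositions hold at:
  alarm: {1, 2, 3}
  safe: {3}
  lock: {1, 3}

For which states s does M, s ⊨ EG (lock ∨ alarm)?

Sat(lock ∨ alarm) = {1, 2, 3}
EG (lock ∨ alarm): greatest fixpoint, start Z0 = {1, 2, 3}, keep only states in Sat with some successor in Z. Already a fixed point.
Sat(EG (lock ∨ alarm)) = {1, 2, 3}

{1, 2, 3}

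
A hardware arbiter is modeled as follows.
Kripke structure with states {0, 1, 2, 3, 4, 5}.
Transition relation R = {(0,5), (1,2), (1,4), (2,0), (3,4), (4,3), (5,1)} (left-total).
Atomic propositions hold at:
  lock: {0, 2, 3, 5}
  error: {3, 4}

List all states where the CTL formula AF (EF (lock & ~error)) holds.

{0, 1, 2, 5}

Sat(~error) = {0, 1, 2, 5}
Sat(lock & ~error) = {0, 2, 5}
EF (lock & ~error): least fixpoint, start Z0 = {0, 2, 5}, add states with some successor in Z. Z1 = {0, 1, 2, 5}; fixed.
Sat(EF (lock & ~error)) = {0, 1, 2, 5}
AF (EF (lock & ~error)): least fixpoint, start Z0 = {0, 1, 2, 5}, add states with every successor in Z. Already a fixed point.
Sat(AF (EF (lock & ~error))) = {0, 1, 2, 5}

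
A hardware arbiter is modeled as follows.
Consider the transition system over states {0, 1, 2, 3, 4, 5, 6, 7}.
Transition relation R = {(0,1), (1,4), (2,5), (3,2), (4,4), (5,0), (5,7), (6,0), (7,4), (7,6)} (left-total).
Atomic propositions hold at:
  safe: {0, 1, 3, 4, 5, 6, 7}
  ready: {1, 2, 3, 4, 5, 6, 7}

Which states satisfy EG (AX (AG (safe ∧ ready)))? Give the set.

Sat(safe ∧ ready) = {1, 3, 4, 5, 6, 7}
AG (safe ∧ ready): greatest fixpoint, start Z0 = {1, 3, 4, 5, 6, 7}, keep only states in Sat with every successor in Z. Z1 = {1, 4, 7}; Z2 = {1, 4}; fixed.
Sat(AG (safe ∧ ready)) = {1, 4}
Sat(AX (AG (safe ∧ ready))) = {s : every successor in {1, 4}} = {0, 1, 4}
EG (AX (AG (safe ∧ ready))): greatest fixpoint, start Z0 = {0, 1, 4}, keep only states in Sat with some successor in Z. Already a fixed point.
Sat(EG (AX (AG (safe ∧ ready)))) = {0, 1, 4}

{0, 1, 4}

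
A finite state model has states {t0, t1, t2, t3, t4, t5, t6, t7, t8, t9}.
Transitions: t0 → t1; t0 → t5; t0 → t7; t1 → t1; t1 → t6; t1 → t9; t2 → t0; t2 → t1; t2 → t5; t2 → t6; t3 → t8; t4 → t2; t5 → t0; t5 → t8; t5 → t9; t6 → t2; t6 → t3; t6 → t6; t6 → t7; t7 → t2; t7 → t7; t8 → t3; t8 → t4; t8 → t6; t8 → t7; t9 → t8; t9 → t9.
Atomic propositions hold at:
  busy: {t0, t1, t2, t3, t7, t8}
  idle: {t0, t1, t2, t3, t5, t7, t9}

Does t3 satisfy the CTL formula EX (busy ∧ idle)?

Sat(busy ∧ idle) = {t0, t1, t2, t3, t7}
Sat(EX (busy ∧ idle)) = {s : some successor in {t0, t1, t2, t3, t7}} = {t0, t1, t2, t4, t5, t6, t7, t8}
t3 ∉ Sat(EX (busy ∧ idle)) = {t0, t1, t2, t4, t5, t6, t7, t8}, so the formula does not hold at t3.

No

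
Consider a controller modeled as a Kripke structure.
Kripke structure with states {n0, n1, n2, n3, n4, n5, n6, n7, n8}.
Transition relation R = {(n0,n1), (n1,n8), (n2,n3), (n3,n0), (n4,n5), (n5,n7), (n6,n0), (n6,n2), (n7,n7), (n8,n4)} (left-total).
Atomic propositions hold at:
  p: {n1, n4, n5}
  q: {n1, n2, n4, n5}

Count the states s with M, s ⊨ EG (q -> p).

8

Sat(q -> p) = {n0, n1, n3, n4, n5, n6, n7, n8}
EG (q -> p): greatest fixpoint, start Z0 = {n0, n1, n3, n4, n5, n6, n7, n8}, keep only states in Sat with some successor in Z. Already a fixed point.
Sat(EG (q -> p)) = {n0, n1, n3, n4, n5, n6, n7, n8}
|Sat(EG (q -> p))| = |{n0, n1, n3, n4, n5, n6, n7, n8}| = 8.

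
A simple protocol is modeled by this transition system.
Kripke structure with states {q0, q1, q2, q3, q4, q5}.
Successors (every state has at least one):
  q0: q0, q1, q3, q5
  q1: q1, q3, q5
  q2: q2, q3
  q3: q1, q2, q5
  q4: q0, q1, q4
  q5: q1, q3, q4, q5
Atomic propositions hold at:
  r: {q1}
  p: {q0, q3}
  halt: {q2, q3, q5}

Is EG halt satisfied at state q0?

No

EG halt: greatest fixpoint, start Z0 = {q2, q3, q5}, keep only states in Sat with some successor in Z. Already a fixed point.
Sat(EG halt) = {q2, q3, q5}
q0 ∉ Sat(EG halt) = {q2, q3, q5}, so the formula does not hold at q0.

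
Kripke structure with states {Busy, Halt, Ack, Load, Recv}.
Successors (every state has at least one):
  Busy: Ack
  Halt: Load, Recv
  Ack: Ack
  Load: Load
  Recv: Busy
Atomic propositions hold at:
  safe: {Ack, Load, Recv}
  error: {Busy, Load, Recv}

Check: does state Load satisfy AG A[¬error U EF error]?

Yes

Sat(¬error) = {Halt, Ack}
EF error: least fixpoint, start Z0 = {Busy, Load, Recv}, add states with some successor in Z. Z1 = {Busy, Halt, Load, Recv}; fixed.
Sat(EF error) = {Busy, Halt, Load, Recv}
A[¬error U EF error]: least fixpoint, start Z0 = Sat(EF error) = {Busy, Halt, Load, Recv}, add states in Sat(¬error) with every successor in Z. Already a fixed point.
Sat(A[¬error U EF error]) = {Busy, Halt, Load, Recv}
AG A[¬error U EF error]: greatest fixpoint, start Z0 = {Busy, Halt, Load, Recv}, keep only states in Sat with every successor in Z. Z1 = {Halt, Load, Recv}; Z2 = {Halt, Load}; Z3 = {Load}; fixed.
Sat(AG A[¬error U EF error]) = {Load}
Load ∈ Sat(AG A[¬error U EF error]) = {Load}, so the formula holds at Load.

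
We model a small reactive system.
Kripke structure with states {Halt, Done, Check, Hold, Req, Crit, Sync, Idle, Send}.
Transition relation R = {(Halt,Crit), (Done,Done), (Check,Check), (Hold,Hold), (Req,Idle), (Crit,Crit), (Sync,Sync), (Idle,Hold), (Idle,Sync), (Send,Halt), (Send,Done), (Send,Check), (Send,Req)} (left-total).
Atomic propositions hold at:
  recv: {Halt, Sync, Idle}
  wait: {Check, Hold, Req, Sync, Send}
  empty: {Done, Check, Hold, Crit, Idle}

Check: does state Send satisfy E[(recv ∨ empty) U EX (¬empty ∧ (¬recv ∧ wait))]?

Yes

Sat(recv ∨ empty) = {Halt, Done, Check, Hold, Crit, Sync, Idle}
Sat(¬empty) = {Halt, Req, Sync, Send}
Sat(¬recv) = {Done, Check, Hold, Req, Crit, Send}
Sat(¬recv ∧ wait) = {Check, Hold, Req, Send}
Sat(¬empty ∧ (¬recv ∧ wait)) = {Req, Send}
Sat(EX (¬empty ∧ (¬recv ∧ wait))) = {s : some successor in {Req, Send}} = {Send}
E[(recv ∨ empty) U EX (¬empty ∧ (¬recv ∧ wait))]: least fixpoint, start Z0 = Sat(EX (¬empty ∧ (¬recv ∧ wait))) = {Send}, add states in Sat(recv ∨ empty) with some successor in Z. Already a fixed point.
Sat(E[(recv ∨ empty) U EX (¬empty ∧ (¬recv ∧ wait))]) = {Send}
Send ∈ Sat(E[(recv ∨ empty) U EX (¬empty ∧ (¬recv ∧ wait))]) = {Send}, so the formula holds at Send.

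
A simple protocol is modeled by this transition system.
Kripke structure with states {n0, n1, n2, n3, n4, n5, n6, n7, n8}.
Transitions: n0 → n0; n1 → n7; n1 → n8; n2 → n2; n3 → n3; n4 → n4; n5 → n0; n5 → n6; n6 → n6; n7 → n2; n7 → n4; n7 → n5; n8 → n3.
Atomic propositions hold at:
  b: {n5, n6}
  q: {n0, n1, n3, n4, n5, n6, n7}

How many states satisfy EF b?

4

EF b: least fixpoint, start Z0 = {n5, n6}, add states with some successor in Z. Z1 = {n5, n6, n7}; Z2 = {n1, n5, n6, n7}; fixed.
Sat(EF b) = {n1, n5, n6, n7}
|Sat(EF b)| = |{n1, n5, n6, n7}| = 4.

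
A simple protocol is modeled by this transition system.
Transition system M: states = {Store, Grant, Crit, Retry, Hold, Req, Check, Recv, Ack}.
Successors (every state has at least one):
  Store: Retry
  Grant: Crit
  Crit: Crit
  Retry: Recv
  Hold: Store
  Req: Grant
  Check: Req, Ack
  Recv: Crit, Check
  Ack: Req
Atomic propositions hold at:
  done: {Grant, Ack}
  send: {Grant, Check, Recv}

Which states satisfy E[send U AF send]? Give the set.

{Store, Grant, Retry, Hold, Req, Check, Recv, Ack}

AF send: least fixpoint, start Z0 = {Grant, Check, Recv}, add states with every successor in Z. Z1 = {Grant, Retry, Req, Check, Recv}; Z2 = {Store, Grant, Retry, Req, Check, Recv, Ack}; Z3 = {Store, Grant, Retry, Hold, Req, Check, Recv, Ack}; fixed.
Sat(AF send) = {Store, Grant, Retry, Hold, Req, Check, Recv, Ack}
E[send U AF send]: least fixpoint, start Z0 = Sat(AF send) = {Store, Grant, Retry, Hold, Req, Check, Recv, Ack}, add states in Sat(send) with some successor in Z. Already a fixed point.
Sat(E[send U AF send]) = {Store, Grant, Retry, Hold, Req, Check, Recv, Ack}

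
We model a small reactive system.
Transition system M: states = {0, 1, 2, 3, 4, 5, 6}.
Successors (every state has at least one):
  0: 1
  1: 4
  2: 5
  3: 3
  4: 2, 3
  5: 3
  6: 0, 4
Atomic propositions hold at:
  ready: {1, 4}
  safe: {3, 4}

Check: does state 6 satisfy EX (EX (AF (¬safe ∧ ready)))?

Yes

Sat(¬safe) = {0, 1, 2, 5, 6}
Sat(¬safe ∧ ready) = {1}
AF (¬safe ∧ ready): least fixpoint, start Z0 = {1}, add states with every successor in Z. Z1 = {0, 1}; fixed.
Sat(AF (¬safe ∧ ready)) = {0, 1}
Sat(EX (AF (¬safe ∧ ready))) = {s : some successor in {0, 1}} = {0, 6}
Sat(EX (EX (AF (¬safe ∧ ready)))) = {s : some successor in {0, 6}} = {6}
6 ∈ Sat(EX (EX (AF (¬safe ∧ ready)))) = {6}, so the formula holds at 6.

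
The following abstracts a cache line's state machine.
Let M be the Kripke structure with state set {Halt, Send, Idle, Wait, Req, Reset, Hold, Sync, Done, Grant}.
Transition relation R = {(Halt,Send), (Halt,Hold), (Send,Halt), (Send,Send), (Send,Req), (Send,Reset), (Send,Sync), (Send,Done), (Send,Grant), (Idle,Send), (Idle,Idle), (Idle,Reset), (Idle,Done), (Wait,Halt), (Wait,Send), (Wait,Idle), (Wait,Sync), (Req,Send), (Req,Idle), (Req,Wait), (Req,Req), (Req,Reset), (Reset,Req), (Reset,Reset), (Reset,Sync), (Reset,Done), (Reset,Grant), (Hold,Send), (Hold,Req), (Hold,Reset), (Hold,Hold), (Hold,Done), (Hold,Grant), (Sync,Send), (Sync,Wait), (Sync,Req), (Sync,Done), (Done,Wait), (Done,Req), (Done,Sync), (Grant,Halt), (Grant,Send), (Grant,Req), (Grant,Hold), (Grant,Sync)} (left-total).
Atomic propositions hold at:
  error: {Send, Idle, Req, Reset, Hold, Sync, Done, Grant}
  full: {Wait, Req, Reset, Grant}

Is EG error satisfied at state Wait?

EG error: greatest fixpoint, start Z0 = {Send, Idle, Req, Reset, Hold, Sync, Done, Grant}, keep only states in Sat with some successor in Z. Already a fixed point.
Sat(EG error) = {Send, Idle, Req, Reset, Hold, Sync, Done, Grant}
Wait ∉ Sat(EG error) = {Send, Idle, Req, Reset, Hold, Sync, Done, Grant}, so the formula does not hold at Wait.

No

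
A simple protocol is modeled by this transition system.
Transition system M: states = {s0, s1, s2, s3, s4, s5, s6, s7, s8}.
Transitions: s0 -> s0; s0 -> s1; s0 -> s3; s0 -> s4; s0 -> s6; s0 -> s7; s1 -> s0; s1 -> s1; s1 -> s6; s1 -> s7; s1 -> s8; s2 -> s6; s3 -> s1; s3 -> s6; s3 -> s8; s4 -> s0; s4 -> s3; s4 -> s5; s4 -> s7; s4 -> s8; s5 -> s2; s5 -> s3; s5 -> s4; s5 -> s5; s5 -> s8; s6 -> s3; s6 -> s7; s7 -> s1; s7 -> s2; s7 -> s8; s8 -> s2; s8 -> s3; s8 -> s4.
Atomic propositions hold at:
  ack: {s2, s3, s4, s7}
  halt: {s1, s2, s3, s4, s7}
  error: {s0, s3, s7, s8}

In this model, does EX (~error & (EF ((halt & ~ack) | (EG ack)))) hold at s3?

Sat(~error) = {s1, s2, s4, s5, s6}
Sat(~ack) = {s0, s1, s5, s6, s8}
Sat(halt & ~ack) = {s1}
EG ack: greatest fixpoint, start Z0 = {s2, s3, s4, s7}, keep only states in Sat with some successor in Z. Z1 = {s4, s7}; Z2 = {s4}; Z3 = ∅; fixed.
Sat(EG ack) = ∅
Sat((halt & ~ack) | (EG ack)) = {s1}
EF ((halt & ~ack) | (EG ack)): least fixpoint, start Z0 = {s1}, add states with some successor in Z. Z1 = {s0, s1, s3, s7}; Z2 = {s0, s1, s3, s4, s5, s6, s7, s8}; Z3 = {s0, s1, s2, s3, s4, s5, s6, s7, s8}; fixed.
Sat(EF ((halt & ~ack) | (EG ack))) = {s0, s1, s2, s3, s4, s5, s6, s7, s8}
Sat(~error & (EF ((halt & ~ack) | (EG ack)))) = {s1, s2, s4, s5, s6}
Sat(EX (~error & (EF ((halt & ~ack) | (EG ack))))) = {s : some successor in {s1, s2, s4, s5, s6}} = {s0, s1, s2, s3, s4, s5, s7, s8}
s3 ∈ Sat(EX (~error & (EF ((halt & ~ack) | (EG ack))))) = {s0, s1, s2, s3, s4, s5, s7, s8}, so the formula holds at s3.

Yes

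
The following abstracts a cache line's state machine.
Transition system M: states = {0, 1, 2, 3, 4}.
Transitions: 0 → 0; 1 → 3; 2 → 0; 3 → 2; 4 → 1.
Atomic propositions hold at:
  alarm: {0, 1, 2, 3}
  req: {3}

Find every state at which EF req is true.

EF req: least fixpoint, start Z0 = {3}, add states with some successor in Z. Z1 = {1, 3}; Z2 = {1, 3, 4}; fixed.
Sat(EF req) = {1, 3, 4}

{1, 3, 4}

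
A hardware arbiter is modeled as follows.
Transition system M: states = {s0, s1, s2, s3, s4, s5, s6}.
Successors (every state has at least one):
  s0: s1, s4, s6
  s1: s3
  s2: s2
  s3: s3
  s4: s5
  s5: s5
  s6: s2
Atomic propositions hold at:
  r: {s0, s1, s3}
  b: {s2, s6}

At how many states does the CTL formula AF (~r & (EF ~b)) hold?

Sat(~r) = {s2, s4, s5, s6}
Sat(~b) = {s0, s1, s3, s4, s5}
EF ~b: least fixpoint, start Z0 = {s0, s1, s3, s4, s5}, add states with some successor in Z. Already a fixed point.
Sat(EF ~b) = {s0, s1, s3, s4, s5}
Sat(~r & (EF ~b)) = {s4, s5}
AF (~r & (EF ~b)): least fixpoint, start Z0 = {s4, s5}, add states with every successor in Z. Already a fixed point.
Sat(AF (~r & (EF ~b))) = {s4, s5}
|Sat(AF (~r & (EF ~b)))| = |{s4, s5}| = 2.

2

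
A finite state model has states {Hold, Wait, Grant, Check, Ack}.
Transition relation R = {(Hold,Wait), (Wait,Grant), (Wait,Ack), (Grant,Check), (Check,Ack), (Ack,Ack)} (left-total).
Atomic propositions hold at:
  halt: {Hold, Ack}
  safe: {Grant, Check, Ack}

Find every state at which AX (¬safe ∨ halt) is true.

{Hold, Check, Ack}

Sat(¬safe) = {Hold, Wait}
Sat(¬safe ∨ halt) = {Hold, Wait, Ack}
Sat(AX (¬safe ∨ halt)) = {s : every successor in {Hold, Wait, Ack}} = {Hold, Check, Ack}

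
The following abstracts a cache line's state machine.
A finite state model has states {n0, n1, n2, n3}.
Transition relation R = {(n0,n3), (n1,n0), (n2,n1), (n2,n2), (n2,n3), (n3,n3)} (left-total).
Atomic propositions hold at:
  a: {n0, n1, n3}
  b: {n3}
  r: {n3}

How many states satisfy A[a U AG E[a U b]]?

E[a U b]: least fixpoint, start Z0 = Sat(b) = {n3}, add states in Sat(a) with some successor in Z. Z1 = {n0, n3}; Z2 = {n0, n1, n3}; fixed.
Sat(E[a U b]) = {n0, n1, n3}
AG E[a U b]: greatest fixpoint, start Z0 = {n0, n1, n3}, keep only states in Sat with every successor in Z. Already a fixed point.
Sat(AG E[a U b]) = {n0, n1, n3}
A[a U AG E[a U b]]: least fixpoint, start Z0 = Sat(AG E[a U b]) = {n0, n1, n3}, add states in Sat(a) with every successor in Z. Already a fixed point.
Sat(A[a U AG E[a U b]]) = {n0, n1, n3}
|Sat(A[a U AG E[a U b]])| = |{n0, n1, n3}| = 3.

3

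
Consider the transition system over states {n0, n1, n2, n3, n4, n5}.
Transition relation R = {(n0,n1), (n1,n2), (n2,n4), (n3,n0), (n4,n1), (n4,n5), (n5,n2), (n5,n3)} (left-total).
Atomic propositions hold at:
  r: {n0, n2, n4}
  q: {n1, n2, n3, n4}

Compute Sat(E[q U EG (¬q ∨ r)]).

Sat(¬q) = {n0, n5}
Sat(¬q ∨ r) = {n0, n2, n4, n5}
EG (¬q ∨ r): greatest fixpoint, start Z0 = {n0, n2, n4, n5}, keep only states in Sat with some successor in Z. Z1 = {n2, n4, n5}; fixed.
Sat(EG (¬q ∨ r)) = {n2, n4, n5}
E[q U EG (¬q ∨ r)]: least fixpoint, start Z0 = Sat(EG (¬q ∨ r)) = {n2, n4, n5}, add states in Sat(q) with some successor in Z. Z1 = {n1, n2, n4, n5}; fixed.
Sat(E[q U EG (¬q ∨ r)]) = {n1, n2, n4, n5}

{n1, n2, n4, n5}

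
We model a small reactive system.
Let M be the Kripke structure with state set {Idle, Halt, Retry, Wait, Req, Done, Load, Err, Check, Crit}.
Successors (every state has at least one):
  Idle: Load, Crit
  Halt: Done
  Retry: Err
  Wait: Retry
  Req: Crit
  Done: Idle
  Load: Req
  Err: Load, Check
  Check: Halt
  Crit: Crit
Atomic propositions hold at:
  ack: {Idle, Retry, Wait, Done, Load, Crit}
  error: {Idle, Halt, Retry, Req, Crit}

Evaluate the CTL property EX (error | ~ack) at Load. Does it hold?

Yes

Sat(~ack) = {Halt, Req, Err, Check}
Sat(error | ~ack) = {Idle, Halt, Retry, Req, Err, Check, Crit}
Sat(EX (error | ~ack)) = {s : some successor in {Idle, Halt, Retry, Req, Err, Check, Crit}} = {Idle, Retry, Wait, Req, Done, Load, Err, Check, Crit}
Load ∈ Sat(EX (error | ~ack)) = {Idle, Retry, Wait, Req, Done, Load, Err, Check, Crit}, so the formula holds at Load.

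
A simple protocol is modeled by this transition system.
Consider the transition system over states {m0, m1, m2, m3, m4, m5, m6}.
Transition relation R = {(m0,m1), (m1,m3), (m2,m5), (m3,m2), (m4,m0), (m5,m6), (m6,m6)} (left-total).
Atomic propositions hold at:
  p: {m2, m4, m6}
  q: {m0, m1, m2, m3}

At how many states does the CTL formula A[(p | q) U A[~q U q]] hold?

5

Sat(p | q) = {m0, m1, m2, m3, m4, m6}
Sat(~q) = {m4, m5, m6}
A[~q U q]: least fixpoint, start Z0 = Sat(q) = {m0, m1, m2, m3}, add states in Sat(~q) with every successor in Z. Z1 = {m0, m1, m2, m3, m4}; fixed.
Sat(A[~q U q]) = {m0, m1, m2, m3, m4}
A[(p | q) U A[~q U q]]: least fixpoint, start Z0 = Sat(A[~q U q]) = {m0, m1, m2, m3, m4}, add states in Sat(p | q) with every successor in Z. Already a fixed point.
Sat(A[(p | q) U A[~q U q]]) = {m0, m1, m2, m3, m4}
|Sat(A[(p | q) U A[~q U q]])| = |{m0, m1, m2, m3, m4}| = 5.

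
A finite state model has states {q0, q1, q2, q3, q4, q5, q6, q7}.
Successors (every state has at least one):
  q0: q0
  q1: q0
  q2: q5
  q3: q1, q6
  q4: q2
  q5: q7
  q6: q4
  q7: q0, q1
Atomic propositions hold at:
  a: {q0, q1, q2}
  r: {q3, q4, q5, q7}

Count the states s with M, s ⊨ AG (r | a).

6

Sat(r | a) = {q0, q1, q2, q3, q4, q5, q7}
AG (r | a): greatest fixpoint, start Z0 = {q0, q1, q2, q3, q4, q5, q7}, keep only states in Sat with every successor in Z. Z1 = {q0, q1, q2, q4, q5, q7}; fixed.
Sat(AG (r | a)) = {q0, q1, q2, q4, q5, q7}
|Sat(AG (r | a))| = |{q0, q1, q2, q4, q5, q7}| = 6.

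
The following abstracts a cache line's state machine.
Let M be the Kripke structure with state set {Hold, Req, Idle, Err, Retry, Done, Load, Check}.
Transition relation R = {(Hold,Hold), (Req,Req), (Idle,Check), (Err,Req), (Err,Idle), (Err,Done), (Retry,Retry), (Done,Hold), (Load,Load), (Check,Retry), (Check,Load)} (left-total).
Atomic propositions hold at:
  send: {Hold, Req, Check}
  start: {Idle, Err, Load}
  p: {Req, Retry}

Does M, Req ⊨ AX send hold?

Sat(AX send) = {s : every successor in {Hold, Req, Check}} = {Hold, Req, Idle, Done}
Req ∈ Sat(AX send) = {Hold, Req, Idle, Done}, so the formula holds at Req.

Yes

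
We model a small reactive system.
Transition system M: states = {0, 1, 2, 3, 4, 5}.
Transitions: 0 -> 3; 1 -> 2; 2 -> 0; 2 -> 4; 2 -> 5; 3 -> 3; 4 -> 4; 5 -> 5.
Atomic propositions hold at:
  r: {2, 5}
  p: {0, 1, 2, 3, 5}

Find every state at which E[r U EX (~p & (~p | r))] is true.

Sat(~p) = {4}
Sat(~p | r) = {2, 4, 5}
Sat(~p & (~p | r)) = {4}
Sat(EX (~p & (~p | r))) = {s : some successor in {4}} = {2, 4}
E[r U EX (~p & (~p | r))]: least fixpoint, start Z0 = Sat(EX (~p & (~p | r))) = {2, 4}, add states in Sat(r) with some successor in Z. Already a fixed point.
Sat(E[r U EX (~p & (~p | r))]) = {2, 4}

{2, 4}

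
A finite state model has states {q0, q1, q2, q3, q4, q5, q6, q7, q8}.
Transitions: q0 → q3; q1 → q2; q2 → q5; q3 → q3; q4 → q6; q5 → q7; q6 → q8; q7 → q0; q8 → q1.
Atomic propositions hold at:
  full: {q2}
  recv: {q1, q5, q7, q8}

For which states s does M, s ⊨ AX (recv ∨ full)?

Sat(recv ∨ full) = {q1, q2, q5, q7, q8}
Sat(AX (recv ∨ full)) = {s : every successor in {q1, q2, q5, q7, q8}} = {q1, q2, q5, q6, q8}

{q1, q2, q5, q6, q8}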